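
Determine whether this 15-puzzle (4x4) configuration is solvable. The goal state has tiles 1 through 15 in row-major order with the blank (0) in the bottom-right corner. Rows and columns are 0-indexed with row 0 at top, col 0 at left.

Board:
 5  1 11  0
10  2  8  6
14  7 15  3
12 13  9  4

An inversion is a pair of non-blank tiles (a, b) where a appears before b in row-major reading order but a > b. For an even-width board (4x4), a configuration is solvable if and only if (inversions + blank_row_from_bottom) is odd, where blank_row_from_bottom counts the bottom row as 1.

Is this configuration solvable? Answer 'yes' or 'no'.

Answer: yes

Derivation:
Inversions: 43
Blank is in row 0 (0-indexed from top), which is row 4 counting from the bottom (bottom = 1).
43 + 4 = 47, which is odd, so the puzzle is solvable.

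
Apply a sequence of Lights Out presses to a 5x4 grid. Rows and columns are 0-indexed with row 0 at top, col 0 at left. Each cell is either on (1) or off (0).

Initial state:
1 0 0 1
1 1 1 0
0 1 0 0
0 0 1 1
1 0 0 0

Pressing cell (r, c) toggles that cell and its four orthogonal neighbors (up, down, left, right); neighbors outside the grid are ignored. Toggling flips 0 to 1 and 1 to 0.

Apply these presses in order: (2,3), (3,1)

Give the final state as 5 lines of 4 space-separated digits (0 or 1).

After press 1 at (2,3):
1 0 0 1
1 1 1 1
0 1 1 1
0 0 1 0
1 0 0 0

After press 2 at (3,1):
1 0 0 1
1 1 1 1
0 0 1 1
1 1 0 0
1 1 0 0

Answer: 1 0 0 1
1 1 1 1
0 0 1 1
1 1 0 0
1 1 0 0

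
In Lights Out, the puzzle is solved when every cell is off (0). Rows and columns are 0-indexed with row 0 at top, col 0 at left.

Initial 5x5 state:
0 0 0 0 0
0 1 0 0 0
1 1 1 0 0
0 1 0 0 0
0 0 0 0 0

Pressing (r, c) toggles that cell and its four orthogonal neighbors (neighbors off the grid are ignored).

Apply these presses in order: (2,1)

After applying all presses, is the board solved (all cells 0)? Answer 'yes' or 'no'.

After press 1 at (2,1):
0 0 0 0 0
0 0 0 0 0
0 0 0 0 0
0 0 0 0 0
0 0 0 0 0

Lights still on: 0

Answer: yes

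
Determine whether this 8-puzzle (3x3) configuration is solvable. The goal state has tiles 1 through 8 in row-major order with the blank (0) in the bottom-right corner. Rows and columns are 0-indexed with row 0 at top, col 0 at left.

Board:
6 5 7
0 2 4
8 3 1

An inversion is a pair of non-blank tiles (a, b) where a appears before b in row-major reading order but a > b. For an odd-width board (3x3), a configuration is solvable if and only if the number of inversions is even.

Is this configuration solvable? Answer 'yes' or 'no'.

Inversions (pairs i<j in row-major order where tile[i] > tile[j] > 0): 19
19 is odd, so the puzzle is not solvable.

Answer: no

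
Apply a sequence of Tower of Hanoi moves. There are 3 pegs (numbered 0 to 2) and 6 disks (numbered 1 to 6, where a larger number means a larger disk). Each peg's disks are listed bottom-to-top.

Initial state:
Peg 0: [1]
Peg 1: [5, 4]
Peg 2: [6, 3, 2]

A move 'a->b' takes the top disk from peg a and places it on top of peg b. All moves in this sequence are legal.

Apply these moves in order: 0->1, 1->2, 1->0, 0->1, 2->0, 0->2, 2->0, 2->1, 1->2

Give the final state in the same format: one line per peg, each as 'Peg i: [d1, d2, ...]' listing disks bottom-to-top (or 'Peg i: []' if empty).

Answer: Peg 0: [1]
Peg 1: [5, 4]
Peg 2: [6, 3, 2]

Derivation:
After move 1 (0->1):
Peg 0: []
Peg 1: [5, 4, 1]
Peg 2: [6, 3, 2]

After move 2 (1->2):
Peg 0: []
Peg 1: [5, 4]
Peg 2: [6, 3, 2, 1]

After move 3 (1->0):
Peg 0: [4]
Peg 1: [5]
Peg 2: [6, 3, 2, 1]

After move 4 (0->1):
Peg 0: []
Peg 1: [5, 4]
Peg 2: [6, 3, 2, 1]

After move 5 (2->0):
Peg 0: [1]
Peg 1: [5, 4]
Peg 2: [6, 3, 2]

After move 6 (0->2):
Peg 0: []
Peg 1: [5, 4]
Peg 2: [6, 3, 2, 1]

After move 7 (2->0):
Peg 0: [1]
Peg 1: [5, 4]
Peg 2: [6, 3, 2]

After move 8 (2->1):
Peg 0: [1]
Peg 1: [5, 4, 2]
Peg 2: [6, 3]

After move 9 (1->2):
Peg 0: [1]
Peg 1: [5, 4]
Peg 2: [6, 3, 2]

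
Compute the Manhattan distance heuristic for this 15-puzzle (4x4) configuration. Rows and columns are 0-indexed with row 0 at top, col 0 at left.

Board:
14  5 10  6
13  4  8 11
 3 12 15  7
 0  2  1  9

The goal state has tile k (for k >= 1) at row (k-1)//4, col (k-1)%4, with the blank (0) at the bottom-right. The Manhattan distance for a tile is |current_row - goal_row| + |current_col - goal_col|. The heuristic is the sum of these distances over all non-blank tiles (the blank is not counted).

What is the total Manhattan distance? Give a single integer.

Tile 14: (0,0)->(3,1) = 4
Tile 5: (0,1)->(1,0) = 2
Tile 10: (0,2)->(2,1) = 3
Tile 6: (0,3)->(1,1) = 3
Tile 13: (1,0)->(3,0) = 2
Tile 4: (1,1)->(0,3) = 3
Tile 8: (1,2)->(1,3) = 1
Tile 11: (1,3)->(2,2) = 2
Tile 3: (2,0)->(0,2) = 4
Tile 12: (2,1)->(2,3) = 2
Tile 15: (2,2)->(3,2) = 1
Tile 7: (2,3)->(1,2) = 2
Tile 2: (3,1)->(0,1) = 3
Tile 1: (3,2)->(0,0) = 5
Tile 9: (3,3)->(2,0) = 4
Sum: 4 + 2 + 3 + 3 + 2 + 3 + 1 + 2 + 4 + 2 + 1 + 2 + 3 + 5 + 4 = 41

Answer: 41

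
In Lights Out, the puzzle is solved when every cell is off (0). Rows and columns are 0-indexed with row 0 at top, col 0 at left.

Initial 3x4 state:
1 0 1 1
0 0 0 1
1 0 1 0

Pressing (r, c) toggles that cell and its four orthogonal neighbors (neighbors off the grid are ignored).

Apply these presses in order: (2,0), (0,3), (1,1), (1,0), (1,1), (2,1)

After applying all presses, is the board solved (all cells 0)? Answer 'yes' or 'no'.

Answer: yes

Derivation:
After press 1 at (2,0):
1 0 1 1
1 0 0 1
0 1 1 0

After press 2 at (0,3):
1 0 0 0
1 0 0 0
0 1 1 0

After press 3 at (1,1):
1 1 0 0
0 1 1 0
0 0 1 0

After press 4 at (1,0):
0 1 0 0
1 0 1 0
1 0 1 0

After press 5 at (1,1):
0 0 0 0
0 1 0 0
1 1 1 0

After press 6 at (2,1):
0 0 0 0
0 0 0 0
0 0 0 0

Lights still on: 0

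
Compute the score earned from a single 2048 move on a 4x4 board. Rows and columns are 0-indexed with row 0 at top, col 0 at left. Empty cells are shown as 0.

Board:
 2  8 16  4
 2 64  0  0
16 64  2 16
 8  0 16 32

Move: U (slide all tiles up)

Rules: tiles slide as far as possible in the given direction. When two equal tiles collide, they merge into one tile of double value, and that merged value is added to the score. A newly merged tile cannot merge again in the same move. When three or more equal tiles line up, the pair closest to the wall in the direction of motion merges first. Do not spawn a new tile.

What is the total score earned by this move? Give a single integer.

Slide up:
col 0: [2, 2, 16, 8] -> [4, 16, 8, 0]  score +4 (running 4)
col 1: [8, 64, 64, 0] -> [8, 128, 0, 0]  score +128 (running 132)
col 2: [16, 0, 2, 16] -> [16, 2, 16, 0]  score +0 (running 132)
col 3: [4, 0, 16, 32] -> [4, 16, 32, 0]  score +0 (running 132)
Board after move:
  4   8  16   4
 16 128   2  16
  8   0  16  32
  0   0   0   0

Answer: 132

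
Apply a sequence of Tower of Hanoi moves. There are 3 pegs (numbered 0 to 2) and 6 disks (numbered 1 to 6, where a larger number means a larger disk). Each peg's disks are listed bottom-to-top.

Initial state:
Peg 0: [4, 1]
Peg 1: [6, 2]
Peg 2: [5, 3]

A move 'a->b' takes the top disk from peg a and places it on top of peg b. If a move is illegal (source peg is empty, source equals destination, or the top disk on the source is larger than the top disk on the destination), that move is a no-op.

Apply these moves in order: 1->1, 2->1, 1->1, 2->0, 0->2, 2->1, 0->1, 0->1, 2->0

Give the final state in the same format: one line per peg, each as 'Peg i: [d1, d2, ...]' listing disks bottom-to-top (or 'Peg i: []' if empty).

After move 1 (1->1):
Peg 0: [4, 1]
Peg 1: [6, 2]
Peg 2: [5, 3]

After move 2 (2->1):
Peg 0: [4, 1]
Peg 1: [6, 2]
Peg 2: [5, 3]

After move 3 (1->1):
Peg 0: [4, 1]
Peg 1: [6, 2]
Peg 2: [5, 3]

After move 4 (2->0):
Peg 0: [4, 1]
Peg 1: [6, 2]
Peg 2: [5, 3]

After move 5 (0->2):
Peg 0: [4]
Peg 1: [6, 2]
Peg 2: [5, 3, 1]

After move 6 (2->1):
Peg 0: [4]
Peg 1: [6, 2, 1]
Peg 2: [5, 3]

After move 7 (0->1):
Peg 0: [4]
Peg 1: [6, 2, 1]
Peg 2: [5, 3]

After move 8 (0->1):
Peg 0: [4]
Peg 1: [6, 2, 1]
Peg 2: [5, 3]

After move 9 (2->0):
Peg 0: [4, 3]
Peg 1: [6, 2, 1]
Peg 2: [5]

Answer: Peg 0: [4, 3]
Peg 1: [6, 2, 1]
Peg 2: [5]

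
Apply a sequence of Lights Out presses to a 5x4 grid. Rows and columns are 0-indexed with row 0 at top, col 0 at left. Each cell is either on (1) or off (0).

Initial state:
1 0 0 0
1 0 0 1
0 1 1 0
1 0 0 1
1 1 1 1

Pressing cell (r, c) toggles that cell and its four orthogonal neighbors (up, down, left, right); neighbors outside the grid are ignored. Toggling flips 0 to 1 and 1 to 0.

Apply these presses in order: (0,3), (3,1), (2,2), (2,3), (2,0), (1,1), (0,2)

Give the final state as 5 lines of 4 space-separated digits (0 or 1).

Answer: 1 0 0 0
1 1 1 1
1 1 1 0
1 1 0 0
1 0 1 1

Derivation:
After press 1 at (0,3):
1 0 1 1
1 0 0 0
0 1 1 0
1 0 0 1
1 1 1 1

After press 2 at (3,1):
1 0 1 1
1 0 0 0
0 0 1 0
0 1 1 1
1 0 1 1

After press 3 at (2,2):
1 0 1 1
1 0 1 0
0 1 0 1
0 1 0 1
1 0 1 1

After press 4 at (2,3):
1 0 1 1
1 0 1 1
0 1 1 0
0 1 0 0
1 0 1 1

After press 5 at (2,0):
1 0 1 1
0 0 1 1
1 0 1 0
1 1 0 0
1 0 1 1

After press 6 at (1,1):
1 1 1 1
1 1 0 1
1 1 1 0
1 1 0 0
1 0 1 1

After press 7 at (0,2):
1 0 0 0
1 1 1 1
1 1 1 0
1 1 0 0
1 0 1 1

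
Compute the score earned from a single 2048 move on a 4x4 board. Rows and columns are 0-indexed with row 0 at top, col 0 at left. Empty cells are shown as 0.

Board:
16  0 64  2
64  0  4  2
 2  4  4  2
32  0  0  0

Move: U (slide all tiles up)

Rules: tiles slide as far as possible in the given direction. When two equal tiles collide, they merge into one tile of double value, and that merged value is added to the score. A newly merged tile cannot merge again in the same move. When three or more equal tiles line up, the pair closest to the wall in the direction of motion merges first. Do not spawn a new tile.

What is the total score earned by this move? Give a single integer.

Slide up:
col 0: [16, 64, 2, 32] -> [16, 64, 2, 32]  score +0 (running 0)
col 1: [0, 0, 4, 0] -> [4, 0, 0, 0]  score +0 (running 0)
col 2: [64, 4, 4, 0] -> [64, 8, 0, 0]  score +8 (running 8)
col 3: [2, 2, 2, 0] -> [4, 2, 0, 0]  score +4 (running 12)
Board after move:
16  4 64  4
64  0  8  2
 2  0  0  0
32  0  0  0

Answer: 12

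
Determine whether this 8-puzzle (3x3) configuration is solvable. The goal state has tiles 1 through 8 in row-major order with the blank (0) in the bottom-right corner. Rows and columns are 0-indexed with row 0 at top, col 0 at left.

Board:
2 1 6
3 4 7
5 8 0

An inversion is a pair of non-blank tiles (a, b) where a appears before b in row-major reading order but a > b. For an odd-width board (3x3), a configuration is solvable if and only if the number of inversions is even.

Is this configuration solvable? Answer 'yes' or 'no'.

Inversions (pairs i<j in row-major order where tile[i] > tile[j] > 0): 5
5 is odd, so the puzzle is not solvable.

Answer: no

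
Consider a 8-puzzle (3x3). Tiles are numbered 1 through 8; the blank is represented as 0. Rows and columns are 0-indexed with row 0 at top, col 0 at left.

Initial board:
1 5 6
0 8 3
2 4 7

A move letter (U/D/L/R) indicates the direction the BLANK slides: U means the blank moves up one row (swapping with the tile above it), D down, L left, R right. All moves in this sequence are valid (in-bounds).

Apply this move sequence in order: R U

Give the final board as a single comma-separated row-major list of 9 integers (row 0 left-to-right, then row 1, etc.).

After move 1 (R):
1 5 6
8 0 3
2 4 7

After move 2 (U):
1 0 6
8 5 3
2 4 7

Answer: 1, 0, 6, 8, 5, 3, 2, 4, 7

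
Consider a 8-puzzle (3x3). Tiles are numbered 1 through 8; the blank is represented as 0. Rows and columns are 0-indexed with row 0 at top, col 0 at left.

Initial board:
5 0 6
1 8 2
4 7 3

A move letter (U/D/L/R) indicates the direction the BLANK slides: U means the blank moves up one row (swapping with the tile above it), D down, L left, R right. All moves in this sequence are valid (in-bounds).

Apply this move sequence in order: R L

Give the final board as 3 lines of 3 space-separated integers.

Answer: 5 0 6
1 8 2
4 7 3

Derivation:
After move 1 (R):
5 6 0
1 8 2
4 7 3

After move 2 (L):
5 0 6
1 8 2
4 7 3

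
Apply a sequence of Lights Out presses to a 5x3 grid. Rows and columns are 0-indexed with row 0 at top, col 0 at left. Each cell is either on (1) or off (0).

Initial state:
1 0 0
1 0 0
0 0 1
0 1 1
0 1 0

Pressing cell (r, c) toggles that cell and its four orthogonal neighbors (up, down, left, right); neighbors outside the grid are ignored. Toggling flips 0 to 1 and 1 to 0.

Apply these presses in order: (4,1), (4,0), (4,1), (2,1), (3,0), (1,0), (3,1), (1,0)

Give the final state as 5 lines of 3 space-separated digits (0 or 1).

Answer: 1 0 0
1 1 0
0 0 0
1 0 0
0 1 0

Derivation:
After press 1 at (4,1):
1 0 0
1 0 0
0 0 1
0 0 1
1 0 1

After press 2 at (4,0):
1 0 0
1 0 0
0 0 1
1 0 1
0 1 1

After press 3 at (4,1):
1 0 0
1 0 0
0 0 1
1 1 1
1 0 0

After press 4 at (2,1):
1 0 0
1 1 0
1 1 0
1 0 1
1 0 0

After press 5 at (3,0):
1 0 0
1 1 0
0 1 0
0 1 1
0 0 0

After press 6 at (1,0):
0 0 0
0 0 0
1 1 0
0 1 1
0 0 0

After press 7 at (3,1):
0 0 0
0 0 0
1 0 0
1 0 0
0 1 0

After press 8 at (1,0):
1 0 0
1 1 0
0 0 0
1 0 0
0 1 0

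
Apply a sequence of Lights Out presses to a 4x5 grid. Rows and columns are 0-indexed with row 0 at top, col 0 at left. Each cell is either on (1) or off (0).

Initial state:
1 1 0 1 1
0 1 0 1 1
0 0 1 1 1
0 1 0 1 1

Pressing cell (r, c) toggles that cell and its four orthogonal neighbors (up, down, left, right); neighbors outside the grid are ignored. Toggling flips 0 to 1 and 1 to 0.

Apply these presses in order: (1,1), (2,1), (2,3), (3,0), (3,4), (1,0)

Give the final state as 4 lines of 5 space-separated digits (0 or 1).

Answer: 0 0 0 1 1
0 0 1 0 1
1 0 1 0 1
1 1 0 1 0

Derivation:
After press 1 at (1,1):
1 0 0 1 1
1 0 1 1 1
0 1 1 1 1
0 1 0 1 1

After press 2 at (2,1):
1 0 0 1 1
1 1 1 1 1
1 0 0 1 1
0 0 0 1 1

After press 3 at (2,3):
1 0 0 1 1
1 1 1 0 1
1 0 1 0 0
0 0 0 0 1

After press 4 at (3,0):
1 0 0 1 1
1 1 1 0 1
0 0 1 0 0
1 1 0 0 1

After press 5 at (3,4):
1 0 0 1 1
1 1 1 0 1
0 0 1 0 1
1 1 0 1 0

After press 6 at (1,0):
0 0 0 1 1
0 0 1 0 1
1 0 1 0 1
1 1 0 1 0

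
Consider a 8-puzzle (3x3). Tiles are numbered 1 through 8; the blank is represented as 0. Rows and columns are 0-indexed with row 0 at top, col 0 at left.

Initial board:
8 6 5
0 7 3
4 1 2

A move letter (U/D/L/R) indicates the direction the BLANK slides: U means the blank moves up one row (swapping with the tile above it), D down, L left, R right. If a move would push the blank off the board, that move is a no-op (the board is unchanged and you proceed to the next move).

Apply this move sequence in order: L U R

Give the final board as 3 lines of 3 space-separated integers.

After move 1 (L):
8 6 5
0 7 3
4 1 2

After move 2 (U):
0 6 5
8 7 3
4 1 2

After move 3 (R):
6 0 5
8 7 3
4 1 2

Answer: 6 0 5
8 7 3
4 1 2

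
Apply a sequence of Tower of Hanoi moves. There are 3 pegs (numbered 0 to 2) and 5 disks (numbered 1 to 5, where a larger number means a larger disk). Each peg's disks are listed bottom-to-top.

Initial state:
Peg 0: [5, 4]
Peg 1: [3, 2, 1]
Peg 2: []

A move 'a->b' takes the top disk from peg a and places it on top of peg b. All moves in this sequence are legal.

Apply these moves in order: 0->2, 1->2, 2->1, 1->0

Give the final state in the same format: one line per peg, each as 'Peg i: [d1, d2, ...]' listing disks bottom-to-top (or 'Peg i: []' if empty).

After move 1 (0->2):
Peg 0: [5]
Peg 1: [3, 2, 1]
Peg 2: [4]

After move 2 (1->2):
Peg 0: [5]
Peg 1: [3, 2]
Peg 2: [4, 1]

After move 3 (2->1):
Peg 0: [5]
Peg 1: [3, 2, 1]
Peg 2: [4]

After move 4 (1->0):
Peg 0: [5, 1]
Peg 1: [3, 2]
Peg 2: [4]

Answer: Peg 0: [5, 1]
Peg 1: [3, 2]
Peg 2: [4]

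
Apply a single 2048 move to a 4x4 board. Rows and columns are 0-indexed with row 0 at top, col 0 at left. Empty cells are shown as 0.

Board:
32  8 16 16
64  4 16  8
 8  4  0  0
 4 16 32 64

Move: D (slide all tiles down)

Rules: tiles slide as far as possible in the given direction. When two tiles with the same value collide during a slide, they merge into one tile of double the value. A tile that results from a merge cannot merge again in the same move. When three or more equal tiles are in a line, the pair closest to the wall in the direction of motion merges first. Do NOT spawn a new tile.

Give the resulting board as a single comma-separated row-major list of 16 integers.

Answer: 32, 0, 0, 0, 64, 8, 0, 16, 8, 8, 32, 8, 4, 16, 32, 64

Derivation:
Slide down:
col 0: [32, 64, 8, 4] -> [32, 64, 8, 4]
col 1: [8, 4, 4, 16] -> [0, 8, 8, 16]
col 2: [16, 16, 0, 32] -> [0, 0, 32, 32]
col 3: [16, 8, 0, 64] -> [0, 16, 8, 64]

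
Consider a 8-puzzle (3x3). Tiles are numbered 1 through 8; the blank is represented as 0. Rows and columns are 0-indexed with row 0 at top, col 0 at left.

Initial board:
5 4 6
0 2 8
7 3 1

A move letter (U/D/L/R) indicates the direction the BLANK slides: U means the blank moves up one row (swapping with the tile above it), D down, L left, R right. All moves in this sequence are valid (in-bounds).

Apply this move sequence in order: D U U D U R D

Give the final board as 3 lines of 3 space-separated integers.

After move 1 (D):
5 4 6
7 2 8
0 3 1

After move 2 (U):
5 4 6
0 2 8
7 3 1

After move 3 (U):
0 4 6
5 2 8
7 3 1

After move 4 (D):
5 4 6
0 2 8
7 3 1

After move 5 (U):
0 4 6
5 2 8
7 3 1

After move 6 (R):
4 0 6
5 2 8
7 3 1

After move 7 (D):
4 2 6
5 0 8
7 3 1

Answer: 4 2 6
5 0 8
7 3 1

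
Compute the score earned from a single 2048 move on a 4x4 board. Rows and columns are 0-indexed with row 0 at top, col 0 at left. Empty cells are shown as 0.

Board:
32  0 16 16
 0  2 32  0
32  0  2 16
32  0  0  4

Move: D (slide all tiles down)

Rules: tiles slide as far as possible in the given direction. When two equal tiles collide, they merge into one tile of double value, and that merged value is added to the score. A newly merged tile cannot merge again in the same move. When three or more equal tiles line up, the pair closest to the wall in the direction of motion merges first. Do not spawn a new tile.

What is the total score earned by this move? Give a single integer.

Slide down:
col 0: [32, 0, 32, 32] -> [0, 0, 32, 64]  score +64 (running 64)
col 1: [0, 2, 0, 0] -> [0, 0, 0, 2]  score +0 (running 64)
col 2: [16, 32, 2, 0] -> [0, 16, 32, 2]  score +0 (running 64)
col 3: [16, 0, 16, 4] -> [0, 0, 32, 4]  score +32 (running 96)
Board after move:
 0  0  0  0
 0  0 16  0
32  0 32 32
64  2  2  4

Answer: 96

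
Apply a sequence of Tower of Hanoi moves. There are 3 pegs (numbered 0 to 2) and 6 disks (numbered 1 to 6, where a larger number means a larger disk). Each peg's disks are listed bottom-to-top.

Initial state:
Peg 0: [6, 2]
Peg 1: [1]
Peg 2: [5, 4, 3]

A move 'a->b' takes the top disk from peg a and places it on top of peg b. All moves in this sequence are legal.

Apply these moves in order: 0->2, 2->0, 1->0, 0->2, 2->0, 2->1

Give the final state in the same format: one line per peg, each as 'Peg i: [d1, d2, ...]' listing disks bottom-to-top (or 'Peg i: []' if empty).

After move 1 (0->2):
Peg 0: [6]
Peg 1: [1]
Peg 2: [5, 4, 3, 2]

After move 2 (2->0):
Peg 0: [6, 2]
Peg 1: [1]
Peg 2: [5, 4, 3]

After move 3 (1->0):
Peg 0: [6, 2, 1]
Peg 1: []
Peg 2: [5, 4, 3]

After move 4 (0->2):
Peg 0: [6, 2]
Peg 1: []
Peg 2: [5, 4, 3, 1]

After move 5 (2->0):
Peg 0: [6, 2, 1]
Peg 1: []
Peg 2: [5, 4, 3]

After move 6 (2->1):
Peg 0: [6, 2, 1]
Peg 1: [3]
Peg 2: [5, 4]

Answer: Peg 0: [6, 2, 1]
Peg 1: [3]
Peg 2: [5, 4]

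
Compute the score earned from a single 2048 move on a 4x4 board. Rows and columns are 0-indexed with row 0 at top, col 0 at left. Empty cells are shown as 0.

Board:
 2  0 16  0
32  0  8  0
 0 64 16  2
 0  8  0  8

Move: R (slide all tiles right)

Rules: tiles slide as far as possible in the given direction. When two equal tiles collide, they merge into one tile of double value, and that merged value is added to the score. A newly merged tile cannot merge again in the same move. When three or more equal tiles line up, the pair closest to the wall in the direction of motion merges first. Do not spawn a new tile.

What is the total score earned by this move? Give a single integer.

Slide right:
row 0: [2, 0, 16, 0] -> [0, 0, 2, 16]  score +0 (running 0)
row 1: [32, 0, 8, 0] -> [0, 0, 32, 8]  score +0 (running 0)
row 2: [0, 64, 16, 2] -> [0, 64, 16, 2]  score +0 (running 0)
row 3: [0, 8, 0, 8] -> [0, 0, 0, 16]  score +16 (running 16)
Board after move:
 0  0  2 16
 0  0 32  8
 0 64 16  2
 0  0  0 16

Answer: 16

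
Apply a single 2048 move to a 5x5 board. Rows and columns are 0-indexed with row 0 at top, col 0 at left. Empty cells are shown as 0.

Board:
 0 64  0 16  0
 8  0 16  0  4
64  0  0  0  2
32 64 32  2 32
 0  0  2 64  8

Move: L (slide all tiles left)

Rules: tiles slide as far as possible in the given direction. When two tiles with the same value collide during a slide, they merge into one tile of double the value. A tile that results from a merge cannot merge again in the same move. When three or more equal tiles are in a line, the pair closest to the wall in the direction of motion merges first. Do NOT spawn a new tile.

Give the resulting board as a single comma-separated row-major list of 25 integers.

Answer: 64, 16, 0, 0, 0, 8, 16, 4, 0, 0, 64, 2, 0, 0, 0, 32, 64, 32, 2, 32, 2, 64, 8, 0, 0

Derivation:
Slide left:
row 0: [0, 64, 0, 16, 0] -> [64, 16, 0, 0, 0]
row 1: [8, 0, 16, 0, 4] -> [8, 16, 4, 0, 0]
row 2: [64, 0, 0, 0, 2] -> [64, 2, 0, 0, 0]
row 3: [32, 64, 32, 2, 32] -> [32, 64, 32, 2, 32]
row 4: [0, 0, 2, 64, 8] -> [2, 64, 8, 0, 0]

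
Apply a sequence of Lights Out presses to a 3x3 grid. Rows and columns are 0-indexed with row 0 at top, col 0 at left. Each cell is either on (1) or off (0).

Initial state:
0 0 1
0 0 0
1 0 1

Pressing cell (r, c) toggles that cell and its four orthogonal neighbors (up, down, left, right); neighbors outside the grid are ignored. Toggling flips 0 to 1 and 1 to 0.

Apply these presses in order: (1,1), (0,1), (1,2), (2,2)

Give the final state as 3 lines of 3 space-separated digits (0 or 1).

After press 1 at (1,1):
0 1 1
1 1 1
1 1 1

After press 2 at (0,1):
1 0 0
1 0 1
1 1 1

After press 3 at (1,2):
1 0 1
1 1 0
1 1 0

After press 4 at (2,2):
1 0 1
1 1 1
1 0 1

Answer: 1 0 1
1 1 1
1 0 1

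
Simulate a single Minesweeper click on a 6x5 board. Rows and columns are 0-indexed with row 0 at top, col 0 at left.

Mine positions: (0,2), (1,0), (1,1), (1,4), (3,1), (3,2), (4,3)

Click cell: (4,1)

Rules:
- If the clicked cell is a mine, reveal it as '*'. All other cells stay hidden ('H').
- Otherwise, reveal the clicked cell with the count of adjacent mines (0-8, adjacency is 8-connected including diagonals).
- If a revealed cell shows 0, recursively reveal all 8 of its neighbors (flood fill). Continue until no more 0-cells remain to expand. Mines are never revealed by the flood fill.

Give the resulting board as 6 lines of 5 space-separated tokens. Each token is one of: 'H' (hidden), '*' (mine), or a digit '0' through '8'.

H H H H H
H H H H H
H H H H H
H H H H H
H 2 H H H
H H H H H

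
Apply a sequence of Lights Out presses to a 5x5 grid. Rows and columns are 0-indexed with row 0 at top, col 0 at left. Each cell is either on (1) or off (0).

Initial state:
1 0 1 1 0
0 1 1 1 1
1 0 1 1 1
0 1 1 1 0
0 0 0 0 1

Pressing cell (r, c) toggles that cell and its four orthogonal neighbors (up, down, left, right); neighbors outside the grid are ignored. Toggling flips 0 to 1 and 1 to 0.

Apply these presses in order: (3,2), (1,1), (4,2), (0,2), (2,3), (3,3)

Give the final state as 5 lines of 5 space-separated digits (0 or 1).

After press 1 at (3,2):
1 0 1 1 0
0 1 1 1 1
1 0 0 1 1
0 0 0 0 0
0 0 1 0 1

After press 2 at (1,1):
1 1 1 1 0
1 0 0 1 1
1 1 0 1 1
0 0 0 0 0
0 0 1 0 1

After press 3 at (4,2):
1 1 1 1 0
1 0 0 1 1
1 1 0 1 1
0 0 1 0 0
0 1 0 1 1

After press 4 at (0,2):
1 0 0 0 0
1 0 1 1 1
1 1 0 1 1
0 0 1 0 0
0 1 0 1 1

After press 5 at (2,3):
1 0 0 0 0
1 0 1 0 1
1 1 1 0 0
0 0 1 1 0
0 1 0 1 1

After press 6 at (3,3):
1 0 0 0 0
1 0 1 0 1
1 1 1 1 0
0 0 0 0 1
0 1 0 0 1

Answer: 1 0 0 0 0
1 0 1 0 1
1 1 1 1 0
0 0 0 0 1
0 1 0 0 1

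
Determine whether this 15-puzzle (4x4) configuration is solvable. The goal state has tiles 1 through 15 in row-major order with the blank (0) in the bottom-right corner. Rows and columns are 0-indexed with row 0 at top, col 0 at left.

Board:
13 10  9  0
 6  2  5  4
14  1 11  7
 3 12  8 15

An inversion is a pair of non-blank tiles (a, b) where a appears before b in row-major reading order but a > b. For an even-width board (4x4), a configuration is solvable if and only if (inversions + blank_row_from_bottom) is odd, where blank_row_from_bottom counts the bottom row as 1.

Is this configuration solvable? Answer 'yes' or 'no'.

Inversions: 51
Blank is in row 0 (0-indexed from top), which is row 4 counting from the bottom (bottom = 1).
51 + 4 = 55, which is odd, so the puzzle is solvable.

Answer: yes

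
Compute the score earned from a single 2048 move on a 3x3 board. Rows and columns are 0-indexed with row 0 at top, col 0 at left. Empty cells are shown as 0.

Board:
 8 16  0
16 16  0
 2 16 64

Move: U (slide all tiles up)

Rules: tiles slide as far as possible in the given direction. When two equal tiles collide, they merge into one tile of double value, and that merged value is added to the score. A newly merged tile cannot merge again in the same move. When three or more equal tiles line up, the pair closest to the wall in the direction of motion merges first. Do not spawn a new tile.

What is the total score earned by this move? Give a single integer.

Slide up:
col 0: [8, 16, 2] -> [8, 16, 2]  score +0 (running 0)
col 1: [16, 16, 16] -> [32, 16, 0]  score +32 (running 32)
col 2: [0, 0, 64] -> [64, 0, 0]  score +0 (running 32)
Board after move:
 8 32 64
16 16  0
 2  0  0

Answer: 32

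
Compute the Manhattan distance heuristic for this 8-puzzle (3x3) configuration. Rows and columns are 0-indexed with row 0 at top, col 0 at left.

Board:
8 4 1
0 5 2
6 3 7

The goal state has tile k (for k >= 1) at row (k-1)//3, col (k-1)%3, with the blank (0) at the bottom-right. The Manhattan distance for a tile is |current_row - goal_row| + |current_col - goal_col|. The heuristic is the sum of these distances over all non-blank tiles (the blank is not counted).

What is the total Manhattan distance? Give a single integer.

Tile 8: (0,0)->(2,1) = 3
Tile 4: (0,1)->(1,0) = 2
Tile 1: (0,2)->(0,0) = 2
Tile 5: (1,1)->(1,1) = 0
Tile 2: (1,2)->(0,1) = 2
Tile 6: (2,0)->(1,2) = 3
Tile 3: (2,1)->(0,2) = 3
Tile 7: (2,2)->(2,0) = 2
Sum: 3 + 2 + 2 + 0 + 2 + 3 + 3 + 2 = 17

Answer: 17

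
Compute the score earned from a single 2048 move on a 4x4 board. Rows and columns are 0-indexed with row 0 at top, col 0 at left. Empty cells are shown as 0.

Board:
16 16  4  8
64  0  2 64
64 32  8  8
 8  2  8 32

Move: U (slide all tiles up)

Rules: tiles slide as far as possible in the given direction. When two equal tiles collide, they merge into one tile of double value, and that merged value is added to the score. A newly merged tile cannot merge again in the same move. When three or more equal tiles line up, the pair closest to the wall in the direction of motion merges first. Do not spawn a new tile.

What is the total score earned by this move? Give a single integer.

Slide up:
col 0: [16, 64, 64, 8] -> [16, 128, 8, 0]  score +128 (running 128)
col 1: [16, 0, 32, 2] -> [16, 32, 2, 0]  score +0 (running 128)
col 2: [4, 2, 8, 8] -> [4, 2, 16, 0]  score +16 (running 144)
col 3: [8, 64, 8, 32] -> [8, 64, 8, 32]  score +0 (running 144)
Board after move:
 16  16   4   8
128  32   2  64
  8   2  16   8
  0   0   0  32

Answer: 144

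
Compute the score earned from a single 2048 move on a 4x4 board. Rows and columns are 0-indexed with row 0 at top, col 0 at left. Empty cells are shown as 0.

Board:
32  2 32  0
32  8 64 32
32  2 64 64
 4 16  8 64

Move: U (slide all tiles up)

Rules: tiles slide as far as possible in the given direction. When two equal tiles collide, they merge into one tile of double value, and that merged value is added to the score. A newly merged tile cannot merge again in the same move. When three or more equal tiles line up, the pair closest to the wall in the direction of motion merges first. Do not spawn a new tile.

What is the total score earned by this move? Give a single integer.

Answer: 320

Derivation:
Slide up:
col 0: [32, 32, 32, 4] -> [64, 32, 4, 0]  score +64 (running 64)
col 1: [2, 8, 2, 16] -> [2, 8, 2, 16]  score +0 (running 64)
col 2: [32, 64, 64, 8] -> [32, 128, 8, 0]  score +128 (running 192)
col 3: [0, 32, 64, 64] -> [32, 128, 0, 0]  score +128 (running 320)
Board after move:
 64   2  32  32
 32   8 128 128
  4   2   8   0
  0  16   0   0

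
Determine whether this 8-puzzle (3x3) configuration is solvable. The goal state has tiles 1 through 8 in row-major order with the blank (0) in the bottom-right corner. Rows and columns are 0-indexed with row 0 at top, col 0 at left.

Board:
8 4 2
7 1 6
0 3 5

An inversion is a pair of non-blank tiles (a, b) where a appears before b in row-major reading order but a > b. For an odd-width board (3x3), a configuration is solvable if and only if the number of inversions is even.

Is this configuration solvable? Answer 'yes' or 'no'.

Inversions (pairs i<j in row-major order where tile[i] > tile[j] > 0): 17
17 is odd, so the puzzle is not solvable.

Answer: no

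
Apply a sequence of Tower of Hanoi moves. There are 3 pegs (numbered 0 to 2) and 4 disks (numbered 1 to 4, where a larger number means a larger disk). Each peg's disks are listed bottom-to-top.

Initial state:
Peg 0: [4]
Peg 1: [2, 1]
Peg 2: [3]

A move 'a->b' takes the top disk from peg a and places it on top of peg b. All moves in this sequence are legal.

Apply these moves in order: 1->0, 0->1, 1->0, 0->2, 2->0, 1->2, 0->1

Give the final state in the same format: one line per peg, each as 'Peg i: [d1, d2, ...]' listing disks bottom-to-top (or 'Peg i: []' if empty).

Answer: Peg 0: [4]
Peg 1: [1]
Peg 2: [3, 2]

Derivation:
After move 1 (1->0):
Peg 0: [4, 1]
Peg 1: [2]
Peg 2: [3]

After move 2 (0->1):
Peg 0: [4]
Peg 1: [2, 1]
Peg 2: [3]

After move 3 (1->0):
Peg 0: [4, 1]
Peg 1: [2]
Peg 2: [3]

After move 4 (0->2):
Peg 0: [4]
Peg 1: [2]
Peg 2: [3, 1]

After move 5 (2->0):
Peg 0: [4, 1]
Peg 1: [2]
Peg 2: [3]

After move 6 (1->2):
Peg 0: [4, 1]
Peg 1: []
Peg 2: [3, 2]

After move 7 (0->1):
Peg 0: [4]
Peg 1: [1]
Peg 2: [3, 2]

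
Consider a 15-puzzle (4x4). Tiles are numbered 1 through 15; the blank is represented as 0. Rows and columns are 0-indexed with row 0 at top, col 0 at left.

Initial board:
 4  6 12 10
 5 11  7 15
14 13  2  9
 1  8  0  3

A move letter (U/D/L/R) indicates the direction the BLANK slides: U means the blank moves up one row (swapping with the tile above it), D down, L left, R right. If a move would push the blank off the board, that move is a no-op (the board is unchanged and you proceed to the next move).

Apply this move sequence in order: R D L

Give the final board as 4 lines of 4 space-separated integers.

Answer:  4  6 12 10
 5 11  7 15
14 13  2  9
 1  8  0  3

Derivation:
After move 1 (R):
 4  6 12 10
 5 11  7 15
14 13  2  9
 1  8  3  0

After move 2 (D):
 4  6 12 10
 5 11  7 15
14 13  2  9
 1  8  3  0

After move 3 (L):
 4  6 12 10
 5 11  7 15
14 13  2  9
 1  8  0  3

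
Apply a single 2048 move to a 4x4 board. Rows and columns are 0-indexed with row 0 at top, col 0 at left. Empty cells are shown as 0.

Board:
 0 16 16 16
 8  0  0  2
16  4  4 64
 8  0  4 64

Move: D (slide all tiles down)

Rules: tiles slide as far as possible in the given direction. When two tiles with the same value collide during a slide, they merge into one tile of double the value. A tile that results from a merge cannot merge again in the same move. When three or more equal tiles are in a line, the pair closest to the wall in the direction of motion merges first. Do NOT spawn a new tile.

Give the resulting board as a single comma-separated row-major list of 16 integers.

Answer: 0, 0, 0, 0, 8, 0, 0, 16, 16, 16, 16, 2, 8, 4, 8, 128

Derivation:
Slide down:
col 0: [0, 8, 16, 8] -> [0, 8, 16, 8]
col 1: [16, 0, 4, 0] -> [0, 0, 16, 4]
col 2: [16, 0, 4, 4] -> [0, 0, 16, 8]
col 3: [16, 2, 64, 64] -> [0, 16, 2, 128]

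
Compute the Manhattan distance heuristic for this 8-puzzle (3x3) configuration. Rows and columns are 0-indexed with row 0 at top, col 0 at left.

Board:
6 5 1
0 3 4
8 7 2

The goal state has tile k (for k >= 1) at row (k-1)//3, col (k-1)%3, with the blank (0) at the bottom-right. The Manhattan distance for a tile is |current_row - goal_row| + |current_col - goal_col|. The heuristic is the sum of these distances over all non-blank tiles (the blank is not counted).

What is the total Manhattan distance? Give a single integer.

Answer: 15

Derivation:
Tile 6: at (0,0), goal (1,2), distance |0-1|+|0-2| = 3
Tile 5: at (0,1), goal (1,1), distance |0-1|+|1-1| = 1
Tile 1: at (0,2), goal (0,0), distance |0-0|+|2-0| = 2
Tile 3: at (1,1), goal (0,2), distance |1-0|+|1-2| = 2
Tile 4: at (1,2), goal (1,0), distance |1-1|+|2-0| = 2
Tile 8: at (2,0), goal (2,1), distance |2-2|+|0-1| = 1
Tile 7: at (2,1), goal (2,0), distance |2-2|+|1-0| = 1
Tile 2: at (2,2), goal (0,1), distance |2-0|+|2-1| = 3
Sum: 3 + 1 + 2 + 2 + 2 + 1 + 1 + 3 = 15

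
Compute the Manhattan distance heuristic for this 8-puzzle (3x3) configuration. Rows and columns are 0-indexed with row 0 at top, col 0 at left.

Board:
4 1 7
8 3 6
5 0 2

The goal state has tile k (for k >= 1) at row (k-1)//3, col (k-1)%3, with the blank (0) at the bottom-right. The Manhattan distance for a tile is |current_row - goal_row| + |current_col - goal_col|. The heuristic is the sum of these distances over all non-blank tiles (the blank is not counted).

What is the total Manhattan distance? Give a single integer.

Tile 4: at (0,0), goal (1,0), distance |0-1|+|0-0| = 1
Tile 1: at (0,1), goal (0,0), distance |0-0|+|1-0| = 1
Tile 7: at (0,2), goal (2,0), distance |0-2|+|2-0| = 4
Tile 8: at (1,0), goal (2,1), distance |1-2|+|0-1| = 2
Tile 3: at (1,1), goal (0,2), distance |1-0|+|1-2| = 2
Tile 6: at (1,2), goal (1,2), distance |1-1|+|2-2| = 0
Tile 5: at (2,0), goal (1,1), distance |2-1|+|0-1| = 2
Tile 2: at (2,2), goal (0,1), distance |2-0|+|2-1| = 3
Sum: 1 + 1 + 4 + 2 + 2 + 0 + 2 + 3 = 15

Answer: 15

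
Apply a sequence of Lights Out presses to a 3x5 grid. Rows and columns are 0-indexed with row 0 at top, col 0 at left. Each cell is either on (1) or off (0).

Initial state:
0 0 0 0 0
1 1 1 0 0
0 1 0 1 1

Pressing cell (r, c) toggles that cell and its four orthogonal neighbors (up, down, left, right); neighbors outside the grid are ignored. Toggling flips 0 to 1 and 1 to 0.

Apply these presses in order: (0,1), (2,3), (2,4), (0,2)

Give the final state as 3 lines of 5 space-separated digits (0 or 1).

Answer: 1 0 0 1 0
1 0 0 1 1
0 1 1 1 1

Derivation:
After press 1 at (0,1):
1 1 1 0 0
1 0 1 0 0
0 1 0 1 1

After press 2 at (2,3):
1 1 1 0 0
1 0 1 1 0
0 1 1 0 0

After press 3 at (2,4):
1 1 1 0 0
1 0 1 1 1
0 1 1 1 1

After press 4 at (0,2):
1 0 0 1 0
1 0 0 1 1
0 1 1 1 1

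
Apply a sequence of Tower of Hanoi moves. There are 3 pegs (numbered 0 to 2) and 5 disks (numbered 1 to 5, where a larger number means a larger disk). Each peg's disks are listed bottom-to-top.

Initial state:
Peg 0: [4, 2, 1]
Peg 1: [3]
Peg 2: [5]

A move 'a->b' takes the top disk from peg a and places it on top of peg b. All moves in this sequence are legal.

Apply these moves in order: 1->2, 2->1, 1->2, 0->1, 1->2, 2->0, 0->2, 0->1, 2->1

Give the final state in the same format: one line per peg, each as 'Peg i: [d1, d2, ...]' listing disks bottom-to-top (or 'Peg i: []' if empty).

After move 1 (1->2):
Peg 0: [4, 2, 1]
Peg 1: []
Peg 2: [5, 3]

After move 2 (2->1):
Peg 0: [4, 2, 1]
Peg 1: [3]
Peg 2: [5]

After move 3 (1->2):
Peg 0: [4, 2, 1]
Peg 1: []
Peg 2: [5, 3]

After move 4 (0->1):
Peg 0: [4, 2]
Peg 1: [1]
Peg 2: [5, 3]

After move 5 (1->2):
Peg 0: [4, 2]
Peg 1: []
Peg 2: [5, 3, 1]

After move 6 (2->0):
Peg 0: [4, 2, 1]
Peg 1: []
Peg 2: [5, 3]

After move 7 (0->2):
Peg 0: [4, 2]
Peg 1: []
Peg 2: [5, 3, 1]

After move 8 (0->1):
Peg 0: [4]
Peg 1: [2]
Peg 2: [5, 3, 1]

After move 9 (2->1):
Peg 0: [4]
Peg 1: [2, 1]
Peg 2: [5, 3]

Answer: Peg 0: [4]
Peg 1: [2, 1]
Peg 2: [5, 3]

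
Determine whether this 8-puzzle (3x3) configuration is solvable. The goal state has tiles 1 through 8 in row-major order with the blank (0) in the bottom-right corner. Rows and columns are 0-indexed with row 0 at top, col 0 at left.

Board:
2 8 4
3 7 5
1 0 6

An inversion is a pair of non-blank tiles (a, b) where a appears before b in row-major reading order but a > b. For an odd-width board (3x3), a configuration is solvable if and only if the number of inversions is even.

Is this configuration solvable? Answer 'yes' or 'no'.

Inversions (pairs i<j in row-major order where tile[i] > tile[j] > 0): 14
14 is even, so the puzzle is solvable.

Answer: yes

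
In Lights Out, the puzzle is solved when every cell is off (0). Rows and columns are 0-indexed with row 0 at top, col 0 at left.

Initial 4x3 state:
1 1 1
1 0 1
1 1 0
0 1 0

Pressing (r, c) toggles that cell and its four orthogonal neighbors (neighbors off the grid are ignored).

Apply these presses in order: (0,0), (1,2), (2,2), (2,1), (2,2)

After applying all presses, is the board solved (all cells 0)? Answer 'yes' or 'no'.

Answer: yes

Derivation:
After press 1 at (0,0):
0 0 1
0 0 1
1 1 0
0 1 0

After press 2 at (1,2):
0 0 0
0 1 0
1 1 1
0 1 0

After press 3 at (2,2):
0 0 0
0 1 1
1 0 0
0 1 1

After press 4 at (2,1):
0 0 0
0 0 1
0 1 1
0 0 1

After press 5 at (2,2):
0 0 0
0 0 0
0 0 0
0 0 0

Lights still on: 0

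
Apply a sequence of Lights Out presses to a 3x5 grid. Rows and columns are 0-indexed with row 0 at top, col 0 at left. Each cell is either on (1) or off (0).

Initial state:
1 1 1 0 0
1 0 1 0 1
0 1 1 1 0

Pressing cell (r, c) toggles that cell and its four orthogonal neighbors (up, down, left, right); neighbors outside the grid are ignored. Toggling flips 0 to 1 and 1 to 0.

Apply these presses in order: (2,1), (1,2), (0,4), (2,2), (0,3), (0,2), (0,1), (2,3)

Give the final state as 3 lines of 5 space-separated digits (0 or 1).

After press 1 at (2,1):
1 1 1 0 0
1 1 1 0 1
1 0 0 1 0

After press 2 at (1,2):
1 1 0 0 0
1 0 0 1 1
1 0 1 1 0

After press 3 at (0,4):
1 1 0 1 1
1 0 0 1 0
1 0 1 1 0

After press 4 at (2,2):
1 1 0 1 1
1 0 1 1 0
1 1 0 0 0

After press 5 at (0,3):
1 1 1 0 0
1 0 1 0 0
1 1 0 0 0

After press 6 at (0,2):
1 0 0 1 0
1 0 0 0 0
1 1 0 0 0

After press 7 at (0,1):
0 1 1 1 0
1 1 0 0 0
1 1 0 0 0

After press 8 at (2,3):
0 1 1 1 0
1 1 0 1 0
1 1 1 1 1

Answer: 0 1 1 1 0
1 1 0 1 0
1 1 1 1 1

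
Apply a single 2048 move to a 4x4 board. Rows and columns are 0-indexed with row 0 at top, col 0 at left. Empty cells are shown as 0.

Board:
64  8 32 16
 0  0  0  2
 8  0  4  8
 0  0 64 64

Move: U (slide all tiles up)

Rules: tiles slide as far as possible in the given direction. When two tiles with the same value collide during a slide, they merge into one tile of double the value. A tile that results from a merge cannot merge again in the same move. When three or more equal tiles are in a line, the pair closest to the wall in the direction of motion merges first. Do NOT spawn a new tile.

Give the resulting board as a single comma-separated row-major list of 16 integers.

Answer: 64, 8, 32, 16, 8, 0, 4, 2, 0, 0, 64, 8, 0, 0, 0, 64

Derivation:
Slide up:
col 0: [64, 0, 8, 0] -> [64, 8, 0, 0]
col 1: [8, 0, 0, 0] -> [8, 0, 0, 0]
col 2: [32, 0, 4, 64] -> [32, 4, 64, 0]
col 3: [16, 2, 8, 64] -> [16, 2, 8, 64]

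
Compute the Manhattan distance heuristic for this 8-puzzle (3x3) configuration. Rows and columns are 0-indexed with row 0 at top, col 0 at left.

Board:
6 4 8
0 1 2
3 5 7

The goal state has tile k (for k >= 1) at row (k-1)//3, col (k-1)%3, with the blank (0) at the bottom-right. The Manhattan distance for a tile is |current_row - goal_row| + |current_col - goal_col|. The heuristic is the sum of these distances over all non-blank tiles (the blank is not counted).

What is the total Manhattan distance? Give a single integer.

Answer: 19

Derivation:
Tile 6: (0,0)->(1,2) = 3
Tile 4: (0,1)->(1,0) = 2
Tile 8: (0,2)->(2,1) = 3
Tile 1: (1,1)->(0,0) = 2
Tile 2: (1,2)->(0,1) = 2
Tile 3: (2,0)->(0,2) = 4
Tile 5: (2,1)->(1,1) = 1
Tile 7: (2,2)->(2,0) = 2
Sum: 3 + 2 + 3 + 2 + 2 + 4 + 1 + 2 = 19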